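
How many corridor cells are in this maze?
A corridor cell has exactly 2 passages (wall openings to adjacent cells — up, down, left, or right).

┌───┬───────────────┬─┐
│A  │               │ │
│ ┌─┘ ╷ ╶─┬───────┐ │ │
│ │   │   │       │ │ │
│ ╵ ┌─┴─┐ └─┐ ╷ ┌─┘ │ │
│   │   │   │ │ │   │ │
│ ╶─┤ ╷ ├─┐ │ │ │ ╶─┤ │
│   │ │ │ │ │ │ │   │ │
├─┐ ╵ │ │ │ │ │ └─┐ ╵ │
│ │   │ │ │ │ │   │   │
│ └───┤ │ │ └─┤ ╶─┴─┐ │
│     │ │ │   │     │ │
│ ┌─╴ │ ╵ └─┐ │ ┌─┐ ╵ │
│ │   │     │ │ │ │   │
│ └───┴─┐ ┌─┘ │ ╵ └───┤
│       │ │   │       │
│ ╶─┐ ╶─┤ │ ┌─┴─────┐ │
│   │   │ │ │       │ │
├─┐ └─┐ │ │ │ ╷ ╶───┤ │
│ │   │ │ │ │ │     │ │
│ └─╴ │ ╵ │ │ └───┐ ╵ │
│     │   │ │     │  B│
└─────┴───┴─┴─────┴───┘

Counting cells with exactly 2 passages:
Total corridor cells: 92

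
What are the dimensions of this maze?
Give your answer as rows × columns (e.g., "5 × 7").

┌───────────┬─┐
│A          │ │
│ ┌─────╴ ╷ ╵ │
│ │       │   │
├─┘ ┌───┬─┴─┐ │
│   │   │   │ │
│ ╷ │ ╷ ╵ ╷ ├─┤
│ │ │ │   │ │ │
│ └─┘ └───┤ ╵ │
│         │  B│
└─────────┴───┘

Counting the maze dimensions:
Rows (vertical): 5
Columns (horizontal): 7
Dimensions: 5 × 7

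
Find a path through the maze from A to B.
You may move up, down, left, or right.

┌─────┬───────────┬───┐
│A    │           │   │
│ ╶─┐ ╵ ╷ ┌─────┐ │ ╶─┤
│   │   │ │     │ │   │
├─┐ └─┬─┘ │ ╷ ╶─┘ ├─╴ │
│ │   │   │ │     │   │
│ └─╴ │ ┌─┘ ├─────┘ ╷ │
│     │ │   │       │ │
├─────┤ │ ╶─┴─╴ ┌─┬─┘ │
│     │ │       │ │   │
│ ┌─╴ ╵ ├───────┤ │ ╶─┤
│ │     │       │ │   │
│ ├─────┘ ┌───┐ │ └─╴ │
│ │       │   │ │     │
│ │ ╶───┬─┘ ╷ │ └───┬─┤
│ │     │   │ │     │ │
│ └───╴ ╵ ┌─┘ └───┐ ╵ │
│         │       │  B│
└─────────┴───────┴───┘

Finding the shortest path through the maze:
Path length: 40 steps
Directions: right → right → down → right → up → right → down → down → left → down → down → down → left → up → left → left → down → down → down → down → right → right → right → up → left → left → up → right → right → right → up → right → right → right → down → down → right → right → down → right

Solution:

┌─────┬───────────┬───┐
│A → ↓│↱ ↓        │   │
│ ╶─┐ ╵ ╷ ┌─────┐ │ ╶─┤
│   │↳ ↑│↓│     │ │   │
├─┐ └─┬─┘ │ ╷ ╶─┘ ├─╴ │
│ │   │↓ ↲│ │     │   │
│ └─╴ │ ┌─┘ ├─────┘ ╷ │
│     │↓│   │       │ │
├─────┤ │ ╶─┴─╴ ┌─┬─┘ │
│↓ ← ↰│↓│       │ │   │
│ ┌─╴ ╵ ├───────┤ │ ╶─┤
│↓│  ↑ ↲│↱ → → ↓│ │   │
│ ├─────┘ ┌───┐ │ └─╴ │
│↓│↱ → → ↑│   │↓│     │
│ │ ╶───┬─┘ ╷ │ └───┬─┤
│↓│↑ ← ↰│   │ │↳ → ↓│ │
│ └───╴ ╵ ┌─┘ └───┐ ╵ │
│↳ → → ↑  │       │↳ B│
└─────────┴───────┴───┘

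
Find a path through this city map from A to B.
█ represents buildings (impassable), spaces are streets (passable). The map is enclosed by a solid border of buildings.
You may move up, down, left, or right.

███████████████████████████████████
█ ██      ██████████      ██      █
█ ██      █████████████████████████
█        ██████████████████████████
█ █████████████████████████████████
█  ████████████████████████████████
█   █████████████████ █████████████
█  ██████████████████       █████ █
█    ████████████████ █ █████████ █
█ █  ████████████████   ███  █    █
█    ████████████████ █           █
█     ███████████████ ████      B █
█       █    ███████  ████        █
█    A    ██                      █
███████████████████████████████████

Finding the shortest path from A to B:
Movement: cardinal only
Path length: 31 steps
Directions: right → right → right → right → up → right → right → right → down → right → right → right → right → right → right → right → right → right → right → right → right → right → right → up → up → right → right → right → right → right → right

Solution:

███████████████████████████████████
█ ██      ██████████      ██      █
█ ██      █████████████████████████
█        ██████████████████████████
█ █████████████████████████████████
█  ████████████████████████████████
█   █████████████████ █████████████
█  ██████████████████       █████ █
█    ████████████████ █ █████████ █
█ █  ████████████████   ███  █    █
█    ████████████████ █           █
█     ███████████████ ████↱→→→→→B █
█       █↱→→↓███████  ████↑       █
█    A→→→↑██↳→→→→→→→→→→→→→↑       █
███████████████████████████████████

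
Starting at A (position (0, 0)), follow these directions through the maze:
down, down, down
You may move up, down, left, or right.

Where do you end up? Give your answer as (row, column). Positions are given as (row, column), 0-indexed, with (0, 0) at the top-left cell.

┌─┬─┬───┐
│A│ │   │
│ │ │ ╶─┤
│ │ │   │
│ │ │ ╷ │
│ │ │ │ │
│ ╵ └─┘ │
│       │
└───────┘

Following directions step by step:
Start: (0, 0)
  down: (0, 0) → (1, 0)
  down: (1, 0) → (2, 0)
  down: (2, 0) → (3, 0)
Final position: (3, 0)

Path taken:

┌─┬─┬───┐
│A│ │   │
│ │ │ ╶─┤
│↓│ │   │
│ │ │ ╷ │
│↓│ │ │ │
│ ╵ └─┘ │
│B      │
└───────┘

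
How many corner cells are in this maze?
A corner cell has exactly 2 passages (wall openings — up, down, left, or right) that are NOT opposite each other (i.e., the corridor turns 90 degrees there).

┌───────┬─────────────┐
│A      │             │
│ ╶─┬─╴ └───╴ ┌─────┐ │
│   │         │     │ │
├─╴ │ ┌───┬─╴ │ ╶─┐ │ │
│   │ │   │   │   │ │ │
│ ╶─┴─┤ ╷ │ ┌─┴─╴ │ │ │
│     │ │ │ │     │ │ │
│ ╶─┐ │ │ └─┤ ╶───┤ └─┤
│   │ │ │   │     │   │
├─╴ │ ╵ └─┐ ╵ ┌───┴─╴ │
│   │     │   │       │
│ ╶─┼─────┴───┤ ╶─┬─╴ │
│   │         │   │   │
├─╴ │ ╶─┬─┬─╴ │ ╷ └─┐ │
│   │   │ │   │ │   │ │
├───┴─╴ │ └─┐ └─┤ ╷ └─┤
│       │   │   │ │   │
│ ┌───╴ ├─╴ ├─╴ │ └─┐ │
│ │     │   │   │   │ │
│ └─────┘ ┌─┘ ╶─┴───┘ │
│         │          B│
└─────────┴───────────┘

Counting corner cells (2 non-opposite passages):
Total corners: 56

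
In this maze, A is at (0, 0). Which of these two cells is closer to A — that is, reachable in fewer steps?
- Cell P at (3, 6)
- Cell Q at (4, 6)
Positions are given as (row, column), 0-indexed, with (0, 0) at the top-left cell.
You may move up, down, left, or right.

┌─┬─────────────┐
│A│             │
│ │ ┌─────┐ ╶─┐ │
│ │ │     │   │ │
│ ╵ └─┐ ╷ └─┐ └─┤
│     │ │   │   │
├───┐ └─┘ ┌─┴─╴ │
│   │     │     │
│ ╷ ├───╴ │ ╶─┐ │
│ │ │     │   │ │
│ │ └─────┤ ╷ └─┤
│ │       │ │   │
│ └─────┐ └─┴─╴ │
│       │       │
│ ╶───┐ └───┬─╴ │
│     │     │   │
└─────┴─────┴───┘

Shortest path A → P at (3, 6): 15 steps
Shortest path A → Q at (4, 6): 18 steps

P is closer (15 steps vs 18 steps).

Path to P:

┌─┬─────────────┐
│A│↱ → → → ↓    │
│ │ ┌─────┐ ╶─┐ │
│↓│↑│     │↳ ↓│ │
│ ╵ └─┐ ╷ └─┐ └─┤
│↳ ↑  │ │   │↳ ↓│
├───┐ └─┘ ┌─┴─╴ │
│   │     │  P ↲│
│ ╷ ├───╴ │ ╶─┐ │
│ │ │     │   │ │
│ │ └─────┤ ╷ └─┤
│ │       │ │   │
│ └─────┐ └─┴─╴ │
│       │       │
│ ╶───┐ └───┬─╴ │
│     │     │   │
└─────┴─────┴───┘

Path to Q:

┌─┬─────────────┐
│A│↱ → → → ↓    │
│ │ ┌─────┐ ╶─┐ │
│↓│↑│     │↳ ↓│ │
│ ╵ └─┐ ╷ └─┐ └─┤
│↳ ↑  │ │   │↳ ↓│
├───┐ └─┘ ┌─┴─╴ │
│   │     │↓ ← ↲│
│ ╷ ├───╴ │ ╶─┐ │
│ │ │     │↳ Q│ │
│ │ └─────┤ ╷ └─┤
│ │       │ │   │
│ └─────┐ └─┴─╴ │
│       │       │
│ ╶───┐ └───┬─╴ │
│     │     │   │
└─────┴─────┴───┘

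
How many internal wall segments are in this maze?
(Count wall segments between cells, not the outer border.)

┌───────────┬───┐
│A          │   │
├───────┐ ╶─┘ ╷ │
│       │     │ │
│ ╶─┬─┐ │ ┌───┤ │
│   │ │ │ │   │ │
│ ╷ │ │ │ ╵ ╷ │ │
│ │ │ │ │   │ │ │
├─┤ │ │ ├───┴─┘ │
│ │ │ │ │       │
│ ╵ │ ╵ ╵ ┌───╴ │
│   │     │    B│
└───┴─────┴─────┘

Counting internal wall segments:
Total internal walls: 35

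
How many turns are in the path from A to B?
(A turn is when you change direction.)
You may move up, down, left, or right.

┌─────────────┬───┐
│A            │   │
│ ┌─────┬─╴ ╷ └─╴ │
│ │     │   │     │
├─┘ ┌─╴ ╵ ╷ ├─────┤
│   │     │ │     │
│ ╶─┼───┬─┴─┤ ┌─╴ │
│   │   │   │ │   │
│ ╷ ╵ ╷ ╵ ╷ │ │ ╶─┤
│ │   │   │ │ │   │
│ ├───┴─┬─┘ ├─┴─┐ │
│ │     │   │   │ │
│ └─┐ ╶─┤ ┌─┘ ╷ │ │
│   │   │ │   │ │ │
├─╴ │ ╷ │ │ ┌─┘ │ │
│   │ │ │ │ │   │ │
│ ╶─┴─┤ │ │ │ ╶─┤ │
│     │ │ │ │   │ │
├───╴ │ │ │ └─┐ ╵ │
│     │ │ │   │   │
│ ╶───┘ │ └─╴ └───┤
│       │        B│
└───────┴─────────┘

Directions: right, right, right, right, right, down, left, down, left, up, left, left, down, left, down, right, down, right, up, right, down, right, up, right, down, down, left, down, down, down, down, down, right, right, right, right
Number of turns: 22

Solution:

┌─────────────┬───┐
│A → → → → ↓  │   │
│ ┌─────┬─╴ ╷ └─╴ │
│ │↓ ← ↰│↓ ↲│     │
├─┘ ┌─╴ ╵ ╷ ├─────┤
│↓ ↲│  ↑ ↲│ │     │
│ ╶─┼───┬─┴─┤ ┌─╴ │
│↳ ↓│↱ ↓│↱ ↓│ │   │
│ ╷ ╵ ╷ ╵ ╷ │ │ ╶─┤
│ │↳ ↑│↳ ↑│↓│ │   │
│ ├───┴─┬─┘ ├─┴─┐ │
│ │     │↓ ↲│   │ │
│ └─┐ ╶─┤ ┌─┘ ╷ │ │
│   │   │↓│   │ │ │
├─╴ │ ╷ │ │ ┌─┘ │ │
│   │ │ │↓│ │   │ │
│ ╶─┴─┤ │ │ │ ╶─┤ │
│     │ │↓│ │   │ │
├───╴ │ │ │ └─┐ ╵ │
│     │ │↓│   │   │
│ ╶───┘ │ └─╴ └───┤
│       │↳ → → → B│
└───────┴─────────┘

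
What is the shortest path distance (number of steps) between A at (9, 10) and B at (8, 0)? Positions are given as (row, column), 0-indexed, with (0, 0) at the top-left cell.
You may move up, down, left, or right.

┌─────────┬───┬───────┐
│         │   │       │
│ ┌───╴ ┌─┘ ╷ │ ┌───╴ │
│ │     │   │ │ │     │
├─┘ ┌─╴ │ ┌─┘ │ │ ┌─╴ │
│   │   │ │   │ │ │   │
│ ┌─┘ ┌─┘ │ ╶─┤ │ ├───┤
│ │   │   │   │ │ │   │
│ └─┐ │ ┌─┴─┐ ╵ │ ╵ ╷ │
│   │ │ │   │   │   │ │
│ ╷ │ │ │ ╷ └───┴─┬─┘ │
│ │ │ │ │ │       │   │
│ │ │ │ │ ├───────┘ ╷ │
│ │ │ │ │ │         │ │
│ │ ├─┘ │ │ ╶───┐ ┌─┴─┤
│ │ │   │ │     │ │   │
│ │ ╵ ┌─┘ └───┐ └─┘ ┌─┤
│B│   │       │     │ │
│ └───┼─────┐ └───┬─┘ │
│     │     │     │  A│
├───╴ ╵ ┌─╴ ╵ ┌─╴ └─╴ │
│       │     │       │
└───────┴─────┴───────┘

Finding path from (9, 10) to (8, 0):
Path: (9,10) → (10,10) → (10,9) → (10,8) → (9,8) → (9,7) → (9,6) → (10,6) → (10,5) → (9,5) → (9,4) → (9,3) → (10,3) → (10,2) → (9,2) → (9,1) → (9,0) → (8,0)
Distance: 17 steps

Solution:

┌─────────┬───┬───────┐
│         │   │       │
│ ┌───╴ ┌─┘ ╷ │ ┌───╴ │
│ │     │   │ │ │     │
├─┘ ┌─╴ │ ┌─┘ │ │ ┌─╴ │
│   │   │ │   │ │ │   │
│ ┌─┘ ┌─┘ │ ╶─┤ │ ├───┤
│ │   │   │   │ │ │   │
│ └─┐ │ ┌─┴─┐ ╵ │ ╵ ╷ │
│   │ │ │   │   │   │ │
│ ╷ │ │ │ ╷ └───┴─┬─┘ │
│ │ │ │ │ │       │   │
│ │ │ │ │ ├───────┘ ╷ │
│ │ │ │ │ │         │ │
│ │ ├─┘ │ │ ╶───┐ ┌─┴─┤
│ │ │   │ │     │ │   │
│ │ ╵ ┌─┘ └───┐ └─┘ ┌─┤
│B│   │       │     │ │
│ └───┼─────┐ └───┬─┘ │
│↑ ← ↰│↓ ← ↰│↓ ← ↰│  A│
├───╴ ╵ ┌─╴ ╵ ┌─╴ └─╴ │
│    ↑ ↲│  ↑ ↲│  ↑ ← ↲│
└───────┴─────┴───────┘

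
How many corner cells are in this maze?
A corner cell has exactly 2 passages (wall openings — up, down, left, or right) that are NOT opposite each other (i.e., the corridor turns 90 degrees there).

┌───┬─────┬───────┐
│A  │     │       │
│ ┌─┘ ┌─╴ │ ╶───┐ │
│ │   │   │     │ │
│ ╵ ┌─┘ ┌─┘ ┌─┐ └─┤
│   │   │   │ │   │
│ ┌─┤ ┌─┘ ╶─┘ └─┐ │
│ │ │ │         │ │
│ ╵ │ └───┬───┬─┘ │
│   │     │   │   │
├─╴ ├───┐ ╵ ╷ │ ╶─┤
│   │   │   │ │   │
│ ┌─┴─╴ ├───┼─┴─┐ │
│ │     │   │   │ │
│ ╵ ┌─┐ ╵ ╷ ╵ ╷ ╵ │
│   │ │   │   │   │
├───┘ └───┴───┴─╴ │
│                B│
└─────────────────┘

Counting corner cells (2 non-opposite passages):
Total corners: 44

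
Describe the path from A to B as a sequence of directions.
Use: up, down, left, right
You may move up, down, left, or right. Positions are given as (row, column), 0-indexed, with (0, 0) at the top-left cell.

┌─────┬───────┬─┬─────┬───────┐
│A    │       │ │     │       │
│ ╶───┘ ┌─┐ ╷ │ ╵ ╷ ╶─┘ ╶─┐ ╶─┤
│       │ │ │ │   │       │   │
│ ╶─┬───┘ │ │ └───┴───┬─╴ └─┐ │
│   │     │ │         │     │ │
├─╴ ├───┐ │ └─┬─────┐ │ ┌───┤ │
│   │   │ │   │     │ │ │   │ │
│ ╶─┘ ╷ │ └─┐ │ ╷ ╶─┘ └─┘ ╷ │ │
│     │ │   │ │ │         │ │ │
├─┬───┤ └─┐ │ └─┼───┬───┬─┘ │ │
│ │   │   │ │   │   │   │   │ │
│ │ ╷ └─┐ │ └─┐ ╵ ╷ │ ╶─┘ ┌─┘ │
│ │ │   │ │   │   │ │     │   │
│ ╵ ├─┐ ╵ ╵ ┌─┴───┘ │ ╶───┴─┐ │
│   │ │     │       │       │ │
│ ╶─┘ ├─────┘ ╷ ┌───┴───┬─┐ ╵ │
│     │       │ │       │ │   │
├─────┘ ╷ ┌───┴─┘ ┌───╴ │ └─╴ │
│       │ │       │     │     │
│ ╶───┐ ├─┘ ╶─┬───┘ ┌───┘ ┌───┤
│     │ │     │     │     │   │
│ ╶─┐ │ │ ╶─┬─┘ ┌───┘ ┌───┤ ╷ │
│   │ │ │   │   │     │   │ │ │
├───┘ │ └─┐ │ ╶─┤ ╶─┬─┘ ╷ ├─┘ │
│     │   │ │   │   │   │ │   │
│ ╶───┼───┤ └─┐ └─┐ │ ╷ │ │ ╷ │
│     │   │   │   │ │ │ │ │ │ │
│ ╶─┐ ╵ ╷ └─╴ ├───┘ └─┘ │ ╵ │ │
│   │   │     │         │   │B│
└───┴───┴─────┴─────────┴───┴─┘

Finding the path and converting it to directions:
Path through cells: (0,0) → (1,0) → (1,1) → (1,2) → (1,3) → (0,3) → (0,4) → (0,5) → (0,6) → (1,6) → (2,6) → (2,7) → (2,8) → (2,9) → (2,10) → (3,10) → (4,10) → (4,11) → (4,12) → (3,12) → (3,13) → (4,13) → (5,13) → (5,12) → (6,12) → (6,11) → (6,10) → (7,10) → (7,11) → (7,12) → (7,13) → (8,13) → (8,14) → (9,14) → (9,13) → (9,12) → (10,12) → (10,11) → (10,10) → (11,10) → (11,9) → (11,8) → (12,8) → (12,9) → (13,9) → (14,9) → (14,10) → (14,11) → (13,11) → (12,11) → (11,11) → (11,12) → (12,12) → (13,12) → (14,12) → (14,13) → (13,13) → (12,13) → (12,14) → (13,14) → (14,14)
Directions: down, right, right, right, up, right, right, right, down, down, right, right, right, right, down, down, right, right, up, right, down, down, left, down, left, left, down, right, right, right, down, right, down, left, left, down, left, left, down, left, left, down, right, down, down, right, right, up, up, up, right, down, down, down, right, up, up, right, down, down

Solution:

┌─────┬───────┬─┬─────┬───────┐
│A    │↱ → → ↓│ │     │       │
│ ╶───┘ ┌─┐ ╷ │ ╵ ╷ ╶─┘ ╶─┐ ╶─┤
│↳ → → ↑│ │ │↓│   │       │   │
│ ╶─┬───┘ │ │ └───┴───┬─╴ └─┐ │
│   │     │ │↳ → → → ↓│     │ │
├─╴ ├───┐ │ └─┬─────┐ │ ┌───┤ │
│   │   │ │   │     │↓│ │↱ ↓│ │
│ ╶─┘ ╷ │ └─┐ │ ╷ ╶─┘ └─┘ ╷ │ │
│     │ │   │ │ │    ↳ → ↑│↓│ │
├─┬───┤ └─┐ │ └─┼───┬───┬─┘ │ │
│ │   │   │ │   │   │   │↓ ↲│ │
│ │ ╷ └─┐ │ └─┐ ╵ ╷ │ ╶─┘ ┌─┘ │
│ │ │   │ │   │   │ │↓ ← ↲│   │
│ ╵ ├─┐ ╵ ╵ ┌─┴───┘ │ ╶───┴─┐ │
│   │ │     │       │↳ → → ↓│ │
│ ╶─┘ ├─────┘ ╷ ┌───┴───┬─┐ ╵ │
│     │       │ │       │ │↳ ↓│
├─────┘ ╷ ┌───┴─┘ ┌───╴ │ └─╴ │
│       │ │       │     │↓ ← ↲│
│ ╶───┐ ├─┘ ╶─┬───┘ ┌───┘ ┌───┤
│     │ │     │     │↓ ← ↲│   │
│ ╶─┐ │ │ ╶─┬─┘ ┌───┘ ┌───┤ ╷ │
│   │ │ │   │   │↓ ← ↲│↱ ↓│ │ │
├───┘ │ └─┐ │ ╶─┤ ╶─┬─┘ ╷ ├─┘ │
│     │   │ │   │↳ ↓│  ↑│↓│↱ ↓│
│ ╶───┼───┤ └─┐ └─┐ │ ╷ │ │ ╷ │
│     │   │   │   │↓│ │↑│↓│↑│↓│
│ ╶─┐ ╵ ╷ └─╴ ├───┘ └─┘ │ ╵ │ │
│   │   │     │    ↳ → ↑│↳ ↑│B│
└───┴───┴─────┴─────────┴───┴─┘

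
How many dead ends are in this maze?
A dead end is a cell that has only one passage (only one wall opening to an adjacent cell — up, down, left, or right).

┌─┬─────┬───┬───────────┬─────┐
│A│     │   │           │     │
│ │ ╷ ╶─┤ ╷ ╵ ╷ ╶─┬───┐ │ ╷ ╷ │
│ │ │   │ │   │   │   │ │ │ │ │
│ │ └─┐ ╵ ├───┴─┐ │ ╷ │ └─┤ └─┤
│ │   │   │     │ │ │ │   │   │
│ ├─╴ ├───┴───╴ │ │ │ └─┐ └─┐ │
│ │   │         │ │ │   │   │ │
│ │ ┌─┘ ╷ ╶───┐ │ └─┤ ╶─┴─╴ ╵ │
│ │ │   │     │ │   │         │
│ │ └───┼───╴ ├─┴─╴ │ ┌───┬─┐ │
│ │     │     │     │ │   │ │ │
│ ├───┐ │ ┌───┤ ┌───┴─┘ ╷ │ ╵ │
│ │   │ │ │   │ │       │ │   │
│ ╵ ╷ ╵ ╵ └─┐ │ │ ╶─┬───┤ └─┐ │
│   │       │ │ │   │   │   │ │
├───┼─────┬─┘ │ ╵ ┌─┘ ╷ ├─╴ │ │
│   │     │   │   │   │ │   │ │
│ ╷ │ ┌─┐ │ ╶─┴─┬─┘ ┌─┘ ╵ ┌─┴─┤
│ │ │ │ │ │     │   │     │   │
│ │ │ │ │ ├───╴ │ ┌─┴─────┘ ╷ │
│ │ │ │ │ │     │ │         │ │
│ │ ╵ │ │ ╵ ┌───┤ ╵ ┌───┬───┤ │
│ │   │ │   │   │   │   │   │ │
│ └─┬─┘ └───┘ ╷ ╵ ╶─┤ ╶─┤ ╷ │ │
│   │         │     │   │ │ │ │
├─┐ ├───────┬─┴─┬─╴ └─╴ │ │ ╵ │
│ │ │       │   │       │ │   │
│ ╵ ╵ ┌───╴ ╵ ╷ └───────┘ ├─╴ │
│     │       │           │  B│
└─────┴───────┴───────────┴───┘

Checking each cell for number of passages:

Dead ends found at positions:
  (0, 0)
  (0, 3)
  (1, 12)
  (1, 14)
  (2, 5)
  (3, 9)
  (3, 11)
  (4, 2)
  (4, 7)
  (5, 10)
  (5, 13)
  (6, 5)
  (7, 5)
  (7, 9)
  (8, 14)
  (9, 3)
  (9, 10)
  (11, 11)
  (12, 2)
  (13, 0)
  (13, 8)
  (14, 3)
  (14, 13)
Total dead ends: 23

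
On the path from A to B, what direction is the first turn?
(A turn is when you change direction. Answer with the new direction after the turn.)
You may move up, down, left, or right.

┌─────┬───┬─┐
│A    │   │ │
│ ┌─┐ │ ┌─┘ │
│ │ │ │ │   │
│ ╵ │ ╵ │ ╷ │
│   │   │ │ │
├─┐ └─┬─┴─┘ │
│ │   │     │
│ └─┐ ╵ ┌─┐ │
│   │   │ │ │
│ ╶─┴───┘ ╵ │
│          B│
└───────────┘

Directions: down, down, right, down, right, down, right, up, right, right, down, down
First turn direction: right

Solution:

┌─────┬───┬─┐
│A    │   │ │
│ ┌─┐ │ ┌─┘ │
│↓│ │ │ │   │
│ ╵ │ ╵ │ ╷ │
│↳ ↓│   │ │ │
├─┐ └─┬─┴─┘ │
│ │↳ ↓│↱ → ↓│
│ └─┐ ╵ ┌─┐ │
│   │↳ ↑│ │↓│
│ ╶─┴───┘ ╵ │
│          B│
└───────────┘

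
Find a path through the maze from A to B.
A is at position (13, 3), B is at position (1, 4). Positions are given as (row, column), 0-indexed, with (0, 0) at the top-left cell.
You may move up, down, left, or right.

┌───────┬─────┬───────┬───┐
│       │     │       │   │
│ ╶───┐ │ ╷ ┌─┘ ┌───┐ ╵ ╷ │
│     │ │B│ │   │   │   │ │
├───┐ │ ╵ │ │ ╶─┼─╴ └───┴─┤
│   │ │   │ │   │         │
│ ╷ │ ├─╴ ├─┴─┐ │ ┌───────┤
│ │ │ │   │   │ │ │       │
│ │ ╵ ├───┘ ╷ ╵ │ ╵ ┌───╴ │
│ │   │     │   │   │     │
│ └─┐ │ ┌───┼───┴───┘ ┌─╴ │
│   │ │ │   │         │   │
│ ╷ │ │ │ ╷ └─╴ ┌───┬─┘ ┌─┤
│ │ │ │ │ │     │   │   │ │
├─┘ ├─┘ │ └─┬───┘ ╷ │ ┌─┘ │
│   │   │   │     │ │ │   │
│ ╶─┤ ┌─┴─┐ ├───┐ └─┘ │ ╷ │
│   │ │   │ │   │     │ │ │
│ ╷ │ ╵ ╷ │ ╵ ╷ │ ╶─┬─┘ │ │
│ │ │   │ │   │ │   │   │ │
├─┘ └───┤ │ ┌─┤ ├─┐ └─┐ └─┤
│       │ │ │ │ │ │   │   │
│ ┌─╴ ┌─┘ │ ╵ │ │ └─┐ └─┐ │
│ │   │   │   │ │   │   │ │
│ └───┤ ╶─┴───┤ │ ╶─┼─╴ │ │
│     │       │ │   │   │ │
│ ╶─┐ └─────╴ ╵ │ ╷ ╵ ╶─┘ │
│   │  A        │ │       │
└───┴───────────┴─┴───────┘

Finding the shortest path from (13, 3) to (1, 4):
Path length: 35 steps
Directions: left → up → left → left → up → up → right → up → up → left → up → right → up → up → left → up → up → up → right → down → down → right → up → up → up → left → left → up → right → right → right → down → down → right → up

Solution:

┌───────┬─────┬───────┬───┐
│↱ → → ↓│     │       │   │
│ ╶───┐ │ ╷ ┌─┘ ┌───┐ ╵ ╷ │
│↑ ← ↰│↓│B│ │   │   │   │ │
├───┐ │ ╵ │ │ ╶─┼─╴ └───┴─┤
│↱ ↓│↑│↳ ↑│ │   │         │
│ ╷ │ ├─╴ ├─┴─┐ │ ┌───────┤
│↑│↓│↑│   │   │ │ │       │
│ │ ╵ ├───┘ ╷ ╵ │ ╵ ┌───╴ │
│↑│↳ ↑│     │   │   │     │
│ └─┐ │ ┌───┼───┴───┘ ┌─╴ │
│↑ ↰│ │ │   │         │   │
│ ╷ │ │ │ ╷ └─╴ ┌───┬─┘ ┌─┤
│ │↑│ │ │ │     │   │   │ │
├─┘ ├─┘ │ └─┬───┘ ╷ │ ┌─┘ │
│↱ ↑│   │   │     │ │ │   │
│ ╶─┤ ┌─┴─┐ ├───┐ └─┘ │ ╷ │
│↑ ↰│ │   │ │   │     │ │ │
│ ╷ │ ╵ ╷ │ ╵ ╷ │ ╶─┬─┘ │ │
│ │↑│   │ │   │ │   │   │ │
├─┘ └───┤ │ ┌─┤ ├─┐ └─┐ └─┤
│↱ ↑    │ │ │ │ │ │   │   │
│ ┌─╴ ┌─┘ │ ╵ │ │ └─┐ └─┐ │
│↑│   │   │   │ │   │   │ │
│ └───┤ ╶─┴───┤ │ ╶─┼─╴ │ │
│↑ ← ↰│       │ │   │   │ │
│ ╶─┐ └─────╴ ╵ │ ╷ ╵ ╶─┘ │
│   │↑ A        │ │       │
└───┴───────────┴─┴───────┘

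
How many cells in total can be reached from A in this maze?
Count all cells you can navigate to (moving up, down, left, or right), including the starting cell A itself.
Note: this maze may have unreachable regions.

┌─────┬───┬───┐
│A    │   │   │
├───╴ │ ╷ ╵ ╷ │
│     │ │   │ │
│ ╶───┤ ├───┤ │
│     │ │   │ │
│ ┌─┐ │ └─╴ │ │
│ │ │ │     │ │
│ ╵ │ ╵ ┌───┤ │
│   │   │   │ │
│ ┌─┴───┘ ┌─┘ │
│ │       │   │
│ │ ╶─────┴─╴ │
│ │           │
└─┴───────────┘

Using BFS/flood-fill to find all reachable cells from A:
Maze size: 7 × 7 = 49 total cells
All cells are reachable — the maze is fully connected.
Reachable cells: 49

Reachable region (· marks reachable cells):

┌─────┬───┬───┐
│A · ·│· ·│· ·│
├───╴ │ ╷ ╵ ╷ │
│· · ·│·│· ·│·│
│ ╶───┤ ├───┤ │
│· · ·│·│· ·│·│
│ ┌─┐ │ └─╴ │ │
│·│·│·│· · ·│·│
│ ╵ │ ╵ ┌───┤ │
│· ·│· ·│· ·│·│
│ ┌─┴───┘ ┌─┘ │
│·│· · · ·│· ·│
│ │ ╶─────┴─╴ │
│·│· · · · · ·│
└─┴───────────┘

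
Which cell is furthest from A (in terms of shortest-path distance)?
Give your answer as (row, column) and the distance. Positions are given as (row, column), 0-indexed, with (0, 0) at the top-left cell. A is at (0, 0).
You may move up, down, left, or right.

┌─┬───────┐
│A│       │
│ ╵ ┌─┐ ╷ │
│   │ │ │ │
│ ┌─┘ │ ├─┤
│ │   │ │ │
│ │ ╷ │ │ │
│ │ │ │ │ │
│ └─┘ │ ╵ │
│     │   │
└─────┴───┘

Computing BFS distances from A to all cells:
Furthest cell: (2, 4)
Distance: 12 steps

Path from A to the furthest cell:

┌─┬───────┐
│A│↱ → ↓  │
│ ╵ ┌─┐ ╷ │
│↳ ↑│ │↓│ │
│ ┌─┘ │ ├─┤
│ │   │↓│B│
│ │ ╷ │ │ │
│ │ │ │↓│↑│
│ └─┘ │ ╵ │
│     │↳ ↑│
└─────┴───┘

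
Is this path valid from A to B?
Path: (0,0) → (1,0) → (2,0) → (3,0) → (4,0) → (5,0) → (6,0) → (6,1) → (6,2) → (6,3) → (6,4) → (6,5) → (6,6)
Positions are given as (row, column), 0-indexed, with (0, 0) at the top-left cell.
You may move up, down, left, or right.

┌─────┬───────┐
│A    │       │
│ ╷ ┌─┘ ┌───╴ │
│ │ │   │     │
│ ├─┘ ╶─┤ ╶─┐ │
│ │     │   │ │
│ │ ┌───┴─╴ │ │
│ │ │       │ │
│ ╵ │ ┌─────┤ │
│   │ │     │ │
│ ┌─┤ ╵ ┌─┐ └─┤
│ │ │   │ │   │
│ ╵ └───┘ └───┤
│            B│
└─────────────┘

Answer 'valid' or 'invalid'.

Checking path validity:
Result: All consecutive moves are passable.

valid

Correct solution:

┌─────┬───────┐
│A    │       │
│ ╷ ┌─┘ ┌───╴ │
│↓│ │   │     │
│ ├─┘ ╶─┤ ╶─┐ │
│↓│     │   │ │
│ │ ┌───┴─╴ │ │
│↓│ │       │ │
│ ╵ │ ┌─────┤ │
│↓  │ │     │ │
│ ┌─┤ ╵ ┌─┐ └─┤
│↓│ │   │ │   │
│ ╵ └───┘ └───┤
│↳ → → → → → B│
└─────────────┘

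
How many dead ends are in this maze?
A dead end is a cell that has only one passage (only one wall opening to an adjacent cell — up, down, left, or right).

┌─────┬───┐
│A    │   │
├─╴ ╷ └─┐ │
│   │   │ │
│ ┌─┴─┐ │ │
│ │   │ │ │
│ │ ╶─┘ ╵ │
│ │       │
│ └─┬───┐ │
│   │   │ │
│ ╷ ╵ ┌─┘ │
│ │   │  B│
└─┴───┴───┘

Checking each cell for number of passages:

Dead ends found at positions:
  (0, 0)
  (0, 3)
  (2, 2)
  (4, 3)
  (5, 0)
  (5, 3)
Total dead ends: 6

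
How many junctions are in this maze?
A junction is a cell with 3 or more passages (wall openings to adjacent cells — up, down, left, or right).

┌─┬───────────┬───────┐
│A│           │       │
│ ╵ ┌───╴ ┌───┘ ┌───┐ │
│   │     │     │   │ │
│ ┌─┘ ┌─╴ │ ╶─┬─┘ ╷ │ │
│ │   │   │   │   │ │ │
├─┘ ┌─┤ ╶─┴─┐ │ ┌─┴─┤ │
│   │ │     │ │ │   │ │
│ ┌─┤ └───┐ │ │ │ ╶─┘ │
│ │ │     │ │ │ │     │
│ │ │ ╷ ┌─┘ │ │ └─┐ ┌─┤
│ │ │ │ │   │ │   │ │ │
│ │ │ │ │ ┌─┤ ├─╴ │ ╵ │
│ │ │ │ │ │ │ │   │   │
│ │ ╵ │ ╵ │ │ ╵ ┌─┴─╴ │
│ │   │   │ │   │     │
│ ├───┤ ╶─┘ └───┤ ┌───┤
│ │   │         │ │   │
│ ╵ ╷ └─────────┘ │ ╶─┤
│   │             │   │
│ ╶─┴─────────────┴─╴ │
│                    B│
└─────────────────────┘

Checking each cell for number of passages:

Junctions found (3+ passages):
  (0, 4): 3 passages
  (1, 0): 3 passages
  (1, 4): 3 passages
  (4, 2): 3 passages
  (4, 3): 3 passages
  (4, 9): 3 passages
  (6, 10): 3 passages
  (7, 3): 3 passages
  (8, 5): 3 passages
  (9, 0): 3 passages
Total junctions: 10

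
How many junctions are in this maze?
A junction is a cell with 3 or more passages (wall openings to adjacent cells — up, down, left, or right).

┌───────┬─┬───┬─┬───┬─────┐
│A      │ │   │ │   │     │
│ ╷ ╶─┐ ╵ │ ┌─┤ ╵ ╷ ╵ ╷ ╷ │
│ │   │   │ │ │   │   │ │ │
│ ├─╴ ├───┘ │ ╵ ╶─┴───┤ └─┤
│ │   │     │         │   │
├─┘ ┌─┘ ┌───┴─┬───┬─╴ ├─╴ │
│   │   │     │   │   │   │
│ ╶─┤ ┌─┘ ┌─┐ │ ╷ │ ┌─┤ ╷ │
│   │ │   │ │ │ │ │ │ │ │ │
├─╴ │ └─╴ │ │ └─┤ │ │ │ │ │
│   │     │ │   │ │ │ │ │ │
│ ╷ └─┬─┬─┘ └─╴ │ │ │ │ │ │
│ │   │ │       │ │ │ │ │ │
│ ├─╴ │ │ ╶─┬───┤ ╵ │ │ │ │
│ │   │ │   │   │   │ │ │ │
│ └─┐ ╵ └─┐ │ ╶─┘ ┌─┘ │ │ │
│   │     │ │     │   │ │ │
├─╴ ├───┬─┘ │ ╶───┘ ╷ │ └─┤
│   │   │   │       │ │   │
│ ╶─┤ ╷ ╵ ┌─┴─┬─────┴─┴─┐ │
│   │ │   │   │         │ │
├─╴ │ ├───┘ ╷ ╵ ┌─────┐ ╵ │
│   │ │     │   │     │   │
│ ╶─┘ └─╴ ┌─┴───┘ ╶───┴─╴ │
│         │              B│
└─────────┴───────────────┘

Checking each cell for number of passages:

Junctions found (3+ passages):
  (0, 1): 3 passages
  (0, 11): 3 passages
  (1, 7): 3 passages
  (2, 7): 3 passages
  (3, 12): 3 passages
  (4, 4): 3 passages
  (5, 1): 3 passages
  (6, 5): 3 passages
  (7, 2): 3 passages
  (7, 8): 3 passages
  (8, 3): 3 passages
  (8, 6): 3 passages
  (8, 10): 3 passages
  (11, 4): 3 passages
  (11, 12): 3 passages
  (12, 2): 3 passages
  (12, 8): 3 passages
Total junctions: 17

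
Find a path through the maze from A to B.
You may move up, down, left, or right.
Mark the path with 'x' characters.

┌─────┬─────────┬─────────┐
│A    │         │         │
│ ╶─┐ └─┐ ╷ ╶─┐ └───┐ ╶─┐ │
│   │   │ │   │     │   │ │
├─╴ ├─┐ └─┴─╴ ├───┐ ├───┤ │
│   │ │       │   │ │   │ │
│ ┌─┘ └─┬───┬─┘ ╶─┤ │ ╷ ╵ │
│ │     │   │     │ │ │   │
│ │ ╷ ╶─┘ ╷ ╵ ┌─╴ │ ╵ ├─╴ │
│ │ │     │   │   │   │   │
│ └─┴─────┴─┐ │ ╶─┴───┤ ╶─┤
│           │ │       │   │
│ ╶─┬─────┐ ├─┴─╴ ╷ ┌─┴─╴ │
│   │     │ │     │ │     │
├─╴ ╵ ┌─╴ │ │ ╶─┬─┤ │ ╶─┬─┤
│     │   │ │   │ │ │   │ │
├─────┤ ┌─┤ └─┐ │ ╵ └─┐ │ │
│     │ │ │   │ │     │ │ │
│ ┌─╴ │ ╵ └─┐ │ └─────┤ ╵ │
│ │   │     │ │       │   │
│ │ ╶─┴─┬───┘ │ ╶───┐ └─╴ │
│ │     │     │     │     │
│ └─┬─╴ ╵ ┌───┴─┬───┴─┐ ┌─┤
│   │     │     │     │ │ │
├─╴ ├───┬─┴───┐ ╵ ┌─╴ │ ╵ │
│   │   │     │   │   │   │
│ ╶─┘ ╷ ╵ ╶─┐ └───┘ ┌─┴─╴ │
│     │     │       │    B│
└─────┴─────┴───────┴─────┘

Finding the shortest path through the maze:
Path length: 43 steps
Directions: right → right → down → right → down → right → right → right → up → left → up → right → right → down → right → right → down → down → down → right → up → up → right → down → right → down → left → down → right → down → left → left → down → right → down → down → right → down → left → down → down → right → down

Solution:

┌─────┬─────────┬─────────┐
│A x x│    x x x│         │
│ ╶─┐ └─┐ ╷ ╶─┐ └───┐ ╶─┐ │
│   │x x│ │x x│x x x│   │ │
├─╴ ├─┐ └─┴─╴ ├───┐ ├───┤ │
│   │ │x x x x│   │x│x x│ │
│ ┌─┘ └─┬───┬─┘ ╶─┤ │ ╷ ╵ │
│ │     │   │     │x│x│x x│
│ │ ╷ ╶─┘ ╷ ╵ ┌─╴ │ ╵ ├─╴ │
│ │ │     │   │   │x x│x x│
│ └─┴─────┴─┐ │ ╶─┴───┤ ╶─┤
│           │ │       │x x│
│ ╶─┬─────┐ ├─┴─╴ ╷ ┌─┴─╴ │
│   │     │ │     │ │x x x│
├─╴ ╵ ┌─╴ │ │ ╶─┬─┤ │ ╶─┬─┤
│     │   │ │   │ │ │x x│ │
├─────┤ ┌─┤ └─┐ │ ╵ └─┐ │ │
│     │ │ │   │ │     │x│ │
│ ┌─╴ │ ╵ └─┐ │ └─────┤ ╵ │
│ │   │     │ │       │x x│
│ │ ╶─┴─┬───┘ │ ╶───┐ └─╴ │
│ │     │     │     │  x x│
│ └─┬─╴ ╵ ┌───┴─┬───┴─┐ ┌─┤
│   │     │     │     │x│ │
├─╴ ├───┬─┴───┐ ╵ ┌─╴ │ ╵ │
│   │   │     │   │   │x x│
│ ╶─┘ ╷ ╵ ╶─┐ └───┘ ┌─┴─╴ │
│     │     │       │    B│
└─────┴─────┴───────┴─────┘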